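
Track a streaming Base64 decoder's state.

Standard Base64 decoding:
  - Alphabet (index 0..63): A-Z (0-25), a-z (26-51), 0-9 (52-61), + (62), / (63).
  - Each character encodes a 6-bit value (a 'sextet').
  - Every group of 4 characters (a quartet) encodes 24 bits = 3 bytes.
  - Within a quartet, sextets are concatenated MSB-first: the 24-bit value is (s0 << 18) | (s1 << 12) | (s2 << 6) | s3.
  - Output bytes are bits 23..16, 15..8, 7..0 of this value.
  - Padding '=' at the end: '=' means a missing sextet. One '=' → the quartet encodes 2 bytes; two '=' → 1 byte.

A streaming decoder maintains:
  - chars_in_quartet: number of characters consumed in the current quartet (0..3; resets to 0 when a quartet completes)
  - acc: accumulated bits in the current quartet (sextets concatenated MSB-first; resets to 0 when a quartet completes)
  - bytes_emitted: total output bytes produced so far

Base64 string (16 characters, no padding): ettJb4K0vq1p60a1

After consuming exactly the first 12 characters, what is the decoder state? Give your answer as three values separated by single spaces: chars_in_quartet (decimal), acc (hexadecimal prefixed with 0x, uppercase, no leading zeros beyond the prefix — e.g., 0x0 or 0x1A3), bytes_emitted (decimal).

After char 0 ('e'=30): chars_in_quartet=1 acc=0x1E bytes_emitted=0
After char 1 ('t'=45): chars_in_quartet=2 acc=0x7AD bytes_emitted=0
After char 2 ('t'=45): chars_in_quartet=3 acc=0x1EB6D bytes_emitted=0
After char 3 ('J'=9): chars_in_quartet=4 acc=0x7ADB49 -> emit 7A DB 49, reset; bytes_emitted=3
After char 4 ('b'=27): chars_in_quartet=1 acc=0x1B bytes_emitted=3
After char 5 ('4'=56): chars_in_quartet=2 acc=0x6F8 bytes_emitted=3
After char 6 ('K'=10): chars_in_quartet=3 acc=0x1BE0A bytes_emitted=3
After char 7 ('0'=52): chars_in_quartet=4 acc=0x6F82B4 -> emit 6F 82 B4, reset; bytes_emitted=6
After char 8 ('v'=47): chars_in_quartet=1 acc=0x2F bytes_emitted=6
After char 9 ('q'=42): chars_in_quartet=2 acc=0xBEA bytes_emitted=6
After char 10 ('1'=53): chars_in_quartet=3 acc=0x2FAB5 bytes_emitted=6
After char 11 ('p'=41): chars_in_quartet=4 acc=0xBEAD69 -> emit BE AD 69, reset; bytes_emitted=9

Answer: 0 0x0 9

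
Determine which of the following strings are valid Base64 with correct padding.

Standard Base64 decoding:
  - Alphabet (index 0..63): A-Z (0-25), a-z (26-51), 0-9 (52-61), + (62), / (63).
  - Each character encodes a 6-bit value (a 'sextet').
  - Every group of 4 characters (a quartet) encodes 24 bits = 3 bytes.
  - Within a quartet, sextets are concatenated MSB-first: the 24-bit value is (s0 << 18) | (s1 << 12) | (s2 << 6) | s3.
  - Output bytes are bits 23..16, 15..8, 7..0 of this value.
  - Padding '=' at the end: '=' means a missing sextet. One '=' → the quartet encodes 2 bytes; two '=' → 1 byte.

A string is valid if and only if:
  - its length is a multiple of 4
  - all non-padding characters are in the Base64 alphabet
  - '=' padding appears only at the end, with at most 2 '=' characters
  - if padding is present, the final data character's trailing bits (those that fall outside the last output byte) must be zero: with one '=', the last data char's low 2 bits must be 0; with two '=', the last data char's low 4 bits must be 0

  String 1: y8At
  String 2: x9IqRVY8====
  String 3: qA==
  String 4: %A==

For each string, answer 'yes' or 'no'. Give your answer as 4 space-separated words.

String 1: 'y8At' → valid
String 2: 'x9IqRVY8====' → invalid (4 pad chars (max 2))
String 3: 'qA==' → valid
String 4: '%A==' → invalid (bad char(s): ['%'])

Answer: yes no yes no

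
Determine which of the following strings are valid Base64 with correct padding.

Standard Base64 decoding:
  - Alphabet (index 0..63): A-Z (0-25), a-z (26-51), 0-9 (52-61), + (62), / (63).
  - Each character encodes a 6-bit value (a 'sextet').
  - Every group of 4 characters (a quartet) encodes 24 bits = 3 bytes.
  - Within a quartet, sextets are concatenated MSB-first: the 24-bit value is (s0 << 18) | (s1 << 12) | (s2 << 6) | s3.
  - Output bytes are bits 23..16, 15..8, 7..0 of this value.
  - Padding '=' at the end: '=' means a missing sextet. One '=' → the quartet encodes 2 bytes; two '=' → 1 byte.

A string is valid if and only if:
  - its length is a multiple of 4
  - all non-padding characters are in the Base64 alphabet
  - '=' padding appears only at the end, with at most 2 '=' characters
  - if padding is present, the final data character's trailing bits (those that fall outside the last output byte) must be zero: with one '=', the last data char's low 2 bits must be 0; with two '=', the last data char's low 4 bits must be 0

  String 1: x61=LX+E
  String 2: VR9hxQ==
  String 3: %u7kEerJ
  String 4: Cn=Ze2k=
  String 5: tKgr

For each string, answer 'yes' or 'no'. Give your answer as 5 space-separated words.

String 1: 'x61=LX+E' → invalid (bad char(s): ['=']; '=' in middle)
String 2: 'VR9hxQ==' → valid
String 3: '%u7kEerJ' → invalid (bad char(s): ['%'])
String 4: 'Cn=Ze2k=' → invalid (bad char(s): ['=']; '=' in middle)
String 5: 'tKgr' → valid

Answer: no yes no no yes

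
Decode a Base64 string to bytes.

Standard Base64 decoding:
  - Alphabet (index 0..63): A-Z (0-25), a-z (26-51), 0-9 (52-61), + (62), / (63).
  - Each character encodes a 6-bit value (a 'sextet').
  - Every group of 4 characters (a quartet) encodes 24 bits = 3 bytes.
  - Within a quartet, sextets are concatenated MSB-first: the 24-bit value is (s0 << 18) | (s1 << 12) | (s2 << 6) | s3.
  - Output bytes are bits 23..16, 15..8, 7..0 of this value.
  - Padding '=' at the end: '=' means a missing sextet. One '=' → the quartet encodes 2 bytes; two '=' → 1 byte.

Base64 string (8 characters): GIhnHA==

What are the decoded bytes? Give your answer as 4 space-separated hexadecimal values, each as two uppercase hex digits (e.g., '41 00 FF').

After char 0 ('G'=6): chars_in_quartet=1 acc=0x6 bytes_emitted=0
After char 1 ('I'=8): chars_in_quartet=2 acc=0x188 bytes_emitted=0
After char 2 ('h'=33): chars_in_quartet=3 acc=0x6221 bytes_emitted=0
After char 3 ('n'=39): chars_in_quartet=4 acc=0x188867 -> emit 18 88 67, reset; bytes_emitted=3
After char 4 ('H'=7): chars_in_quartet=1 acc=0x7 bytes_emitted=3
After char 5 ('A'=0): chars_in_quartet=2 acc=0x1C0 bytes_emitted=3
Padding '==': partial quartet acc=0x1C0 -> emit 1C; bytes_emitted=4

Answer: 18 88 67 1C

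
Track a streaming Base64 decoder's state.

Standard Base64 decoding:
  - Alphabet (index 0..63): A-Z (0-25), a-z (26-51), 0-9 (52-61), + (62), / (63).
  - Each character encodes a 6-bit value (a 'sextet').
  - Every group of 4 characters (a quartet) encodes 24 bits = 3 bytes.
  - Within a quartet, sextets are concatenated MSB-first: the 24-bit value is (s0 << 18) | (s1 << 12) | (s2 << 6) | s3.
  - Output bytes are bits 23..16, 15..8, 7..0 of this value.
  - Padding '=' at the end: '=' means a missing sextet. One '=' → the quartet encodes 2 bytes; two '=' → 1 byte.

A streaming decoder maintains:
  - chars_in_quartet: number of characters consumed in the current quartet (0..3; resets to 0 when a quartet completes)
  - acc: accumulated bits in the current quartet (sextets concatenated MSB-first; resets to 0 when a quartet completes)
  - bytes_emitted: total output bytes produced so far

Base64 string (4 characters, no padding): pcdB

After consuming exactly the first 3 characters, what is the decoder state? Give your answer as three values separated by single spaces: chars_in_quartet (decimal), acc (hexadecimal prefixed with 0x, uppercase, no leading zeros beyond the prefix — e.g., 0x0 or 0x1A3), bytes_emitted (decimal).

After char 0 ('p'=41): chars_in_quartet=1 acc=0x29 bytes_emitted=0
After char 1 ('c'=28): chars_in_quartet=2 acc=0xA5C bytes_emitted=0
After char 2 ('d'=29): chars_in_quartet=3 acc=0x2971D bytes_emitted=0

Answer: 3 0x2971D 0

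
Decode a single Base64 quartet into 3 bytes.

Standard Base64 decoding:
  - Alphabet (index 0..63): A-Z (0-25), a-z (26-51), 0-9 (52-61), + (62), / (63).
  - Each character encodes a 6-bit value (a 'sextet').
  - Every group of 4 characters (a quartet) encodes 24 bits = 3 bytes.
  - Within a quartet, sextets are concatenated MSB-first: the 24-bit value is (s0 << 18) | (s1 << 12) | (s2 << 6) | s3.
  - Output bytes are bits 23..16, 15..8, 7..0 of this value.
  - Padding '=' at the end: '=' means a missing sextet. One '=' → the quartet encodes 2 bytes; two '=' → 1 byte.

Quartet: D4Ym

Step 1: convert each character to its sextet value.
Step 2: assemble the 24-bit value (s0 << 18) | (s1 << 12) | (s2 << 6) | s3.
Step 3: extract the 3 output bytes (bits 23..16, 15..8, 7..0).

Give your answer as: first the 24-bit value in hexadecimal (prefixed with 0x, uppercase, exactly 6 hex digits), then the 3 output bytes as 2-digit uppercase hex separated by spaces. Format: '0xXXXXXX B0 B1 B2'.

Answer: 0x0F8626 0F 86 26

Derivation:
Sextets: D=3, 4=56, Y=24, m=38
24-bit: (3<<18) | (56<<12) | (24<<6) | 38
      = 0x0C0000 | 0x038000 | 0x000600 | 0x000026
      = 0x0F8626
Bytes: (v>>16)&0xFF=0F, (v>>8)&0xFF=86, v&0xFF=26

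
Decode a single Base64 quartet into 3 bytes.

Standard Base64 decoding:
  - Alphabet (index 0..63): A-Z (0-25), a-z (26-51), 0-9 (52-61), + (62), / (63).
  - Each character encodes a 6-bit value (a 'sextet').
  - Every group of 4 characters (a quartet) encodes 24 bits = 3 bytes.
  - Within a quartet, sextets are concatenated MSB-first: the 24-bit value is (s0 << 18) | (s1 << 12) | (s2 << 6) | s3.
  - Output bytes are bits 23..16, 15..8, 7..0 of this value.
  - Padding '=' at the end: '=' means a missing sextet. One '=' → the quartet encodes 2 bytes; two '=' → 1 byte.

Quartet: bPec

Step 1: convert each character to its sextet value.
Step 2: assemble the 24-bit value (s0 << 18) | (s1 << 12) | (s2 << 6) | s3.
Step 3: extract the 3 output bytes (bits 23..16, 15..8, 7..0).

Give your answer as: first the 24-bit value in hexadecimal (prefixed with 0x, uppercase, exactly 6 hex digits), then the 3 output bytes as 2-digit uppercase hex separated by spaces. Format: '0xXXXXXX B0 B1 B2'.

Sextets: b=27, P=15, e=30, c=28
24-bit: (27<<18) | (15<<12) | (30<<6) | 28
      = 0x6C0000 | 0x00F000 | 0x000780 | 0x00001C
      = 0x6CF79C
Bytes: (v>>16)&0xFF=6C, (v>>8)&0xFF=F7, v&0xFF=9C

Answer: 0x6CF79C 6C F7 9C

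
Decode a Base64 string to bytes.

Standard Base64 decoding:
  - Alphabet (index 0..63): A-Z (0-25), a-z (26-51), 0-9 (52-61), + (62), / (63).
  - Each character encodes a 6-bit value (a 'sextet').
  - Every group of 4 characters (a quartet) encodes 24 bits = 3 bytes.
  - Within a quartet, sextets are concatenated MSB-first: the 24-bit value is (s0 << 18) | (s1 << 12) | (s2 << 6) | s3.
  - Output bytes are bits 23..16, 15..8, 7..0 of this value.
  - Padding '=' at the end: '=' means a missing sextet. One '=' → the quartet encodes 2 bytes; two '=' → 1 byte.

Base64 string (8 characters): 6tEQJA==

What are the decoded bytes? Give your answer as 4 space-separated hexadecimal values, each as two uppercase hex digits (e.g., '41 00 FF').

Answer: EA D1 10 24

Derivation:
After char 0 ('6'=58): chars_in_quartet=1 acc=0x3A bytes_emitted=0
After char 1 ('t'=45): chars_in_quartet=2 acc=0xEAD bytes_emitted=0
After char 2 ('E'=4): chars_in_quartet=3 acc=0x3AB44 bytes_emitted=0
After char 3 ('Q'=16): chars_in_quartet=4 acc=0xEAD110 -> emit EA D1 10, reset; bytes_emitted=3
After char 4 ('J'=9): chars_in_quartet=1 acc=0x9 bytes_emitted=3
After char 5 ('A'=0): chars_in_quartet=2 acc=0x240 bytes_emitted=3
Padding '==': partial quartet acc=0x240 -> emit 24; bytes_emitted=4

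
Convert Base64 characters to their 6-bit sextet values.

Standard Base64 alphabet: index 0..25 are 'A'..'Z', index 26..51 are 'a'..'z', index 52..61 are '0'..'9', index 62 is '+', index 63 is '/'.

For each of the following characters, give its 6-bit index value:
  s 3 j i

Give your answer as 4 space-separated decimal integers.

Answer: 44 55 35 34

Derivation:
's': a..z range, 26 + ord('s') − ord('a') = 44
'3': 0..9 range, 52 + ord('3') − ord('0') = 55
'j': a..z range, 26 + ord('j') − ord('a') = 35
'i': a..z range, 26 + ord('i') − ord('a') = 34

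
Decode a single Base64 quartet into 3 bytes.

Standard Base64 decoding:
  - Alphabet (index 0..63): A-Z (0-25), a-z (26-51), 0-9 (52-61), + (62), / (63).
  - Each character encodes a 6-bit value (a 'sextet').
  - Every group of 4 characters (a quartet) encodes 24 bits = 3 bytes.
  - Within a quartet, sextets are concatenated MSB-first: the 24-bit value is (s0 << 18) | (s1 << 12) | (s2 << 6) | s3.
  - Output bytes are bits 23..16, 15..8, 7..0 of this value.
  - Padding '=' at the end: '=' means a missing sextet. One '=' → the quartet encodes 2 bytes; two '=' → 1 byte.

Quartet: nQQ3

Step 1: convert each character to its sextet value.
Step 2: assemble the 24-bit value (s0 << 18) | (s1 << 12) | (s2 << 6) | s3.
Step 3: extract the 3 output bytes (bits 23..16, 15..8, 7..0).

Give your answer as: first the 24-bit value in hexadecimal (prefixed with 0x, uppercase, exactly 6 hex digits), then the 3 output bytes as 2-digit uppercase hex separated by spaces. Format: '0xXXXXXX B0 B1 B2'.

Answer: 0x9D0437 9D 04 37

Derivation:
Sextets: n=39, Q=16, Q=16, 3=55
24-bit: (39<<18) | (16<<12) | (16<<6) | 55
      = 0x9C0000 | 0x010000 | 0x000400 | 0x000037
      = 0x9D0437
Bytes: (v>>16)&0xFF=9D, (v>>8)&0xFF=04, v&0xFF=37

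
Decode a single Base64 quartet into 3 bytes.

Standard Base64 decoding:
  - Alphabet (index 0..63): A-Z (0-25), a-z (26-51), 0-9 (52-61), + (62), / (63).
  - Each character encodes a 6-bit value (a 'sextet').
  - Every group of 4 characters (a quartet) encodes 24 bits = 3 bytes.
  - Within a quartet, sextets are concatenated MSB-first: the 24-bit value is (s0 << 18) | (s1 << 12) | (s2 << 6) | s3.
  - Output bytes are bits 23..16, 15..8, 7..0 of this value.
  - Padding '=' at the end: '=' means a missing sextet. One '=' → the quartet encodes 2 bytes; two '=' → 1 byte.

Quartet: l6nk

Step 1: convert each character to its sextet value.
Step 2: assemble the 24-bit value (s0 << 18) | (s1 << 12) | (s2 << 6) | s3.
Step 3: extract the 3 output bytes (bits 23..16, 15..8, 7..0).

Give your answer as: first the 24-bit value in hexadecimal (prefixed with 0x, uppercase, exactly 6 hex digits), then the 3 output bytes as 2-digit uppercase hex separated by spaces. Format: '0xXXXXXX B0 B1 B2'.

Answer: 0x97A9E4 97 A9 E4

Derivation:
Sextets: l=37, 6=58, n=39, k=36
24-bit: (37<<18) | (58<<12) | (39<<6) | 36
      = 0x940000 | 0x03A000 | 0x0009C0 | 0x000024
      = 0x97A9E4
Bytes: (v>>16)&0xFF=97, (v>>8)&0xFF=A9, v&0xFF=E4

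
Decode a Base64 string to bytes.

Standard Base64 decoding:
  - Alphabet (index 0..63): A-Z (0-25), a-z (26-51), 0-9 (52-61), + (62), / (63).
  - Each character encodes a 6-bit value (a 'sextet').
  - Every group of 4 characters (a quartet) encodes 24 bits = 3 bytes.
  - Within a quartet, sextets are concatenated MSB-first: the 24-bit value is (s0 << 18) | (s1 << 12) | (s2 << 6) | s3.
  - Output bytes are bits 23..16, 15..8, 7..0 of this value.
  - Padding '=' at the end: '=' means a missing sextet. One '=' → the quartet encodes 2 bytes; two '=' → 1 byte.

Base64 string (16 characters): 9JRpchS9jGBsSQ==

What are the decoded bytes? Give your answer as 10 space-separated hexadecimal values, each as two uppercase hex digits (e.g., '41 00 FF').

After char 0 ('9'=61): chars_in_quartet=1 acc=0x3D bytes_emitted=0
After char 1 ('J'=9): chars_in_quartet=2 acc=0xF49 bytes_emitted=0
After char 2 ('R'=17): chars_in_quartet=3 acc=0x3D251 bytes_emitted=0
After char 3 ('p'=41): chars_in_quartet=4 acc=0xF49469 -> emit F4 94 69, reset; bytes_emitted=3
After char 4 ('c'=28): chars_in_quartet=1 acc=0x1C bytes_emitted=3
After char 5 ('h'=33): chars_in_quartet=2 acc=0x721 bytes_emitted=3
After char 6 ('S'=18): chars_in_quartet=3 acc=0x1C852 bytes_emitted=3
After char 7 ('9'=61): chars_in_quartet=4 acc=0x7214BD -> emit 72 14 BD, reset; bytes_emitted=6
After char 8 ('j'=35): chars_in_quartet=1 acc=0x23 bytes_emitted=6
After char 9 ('G'=6): chars_in_quartet=2 acc=0x8C6 bytes_emitted=6
After char 10 ('B'=1): chars_in_quartet=3 acc=0x23181 bytes_emitted=6
After char 11 ('s'=44): chars_in_quartet=4 acc=0x8C606C -> emit 8C 60 6C, reset; bytes_emitted=9
After char 12 ('S'=18): chars_in_quartet=1 acc=0x12 bytes_emitted=9
After char 13 ('Q'=16): chars_in_quartet=2 acc=0x490 bytes_emitted=9
Padding '==': partial quartet acc=0x490 -> emit 49; bytes_emitted=10

Answer: F4 94 69 72 14 BD 8C 60 6C 49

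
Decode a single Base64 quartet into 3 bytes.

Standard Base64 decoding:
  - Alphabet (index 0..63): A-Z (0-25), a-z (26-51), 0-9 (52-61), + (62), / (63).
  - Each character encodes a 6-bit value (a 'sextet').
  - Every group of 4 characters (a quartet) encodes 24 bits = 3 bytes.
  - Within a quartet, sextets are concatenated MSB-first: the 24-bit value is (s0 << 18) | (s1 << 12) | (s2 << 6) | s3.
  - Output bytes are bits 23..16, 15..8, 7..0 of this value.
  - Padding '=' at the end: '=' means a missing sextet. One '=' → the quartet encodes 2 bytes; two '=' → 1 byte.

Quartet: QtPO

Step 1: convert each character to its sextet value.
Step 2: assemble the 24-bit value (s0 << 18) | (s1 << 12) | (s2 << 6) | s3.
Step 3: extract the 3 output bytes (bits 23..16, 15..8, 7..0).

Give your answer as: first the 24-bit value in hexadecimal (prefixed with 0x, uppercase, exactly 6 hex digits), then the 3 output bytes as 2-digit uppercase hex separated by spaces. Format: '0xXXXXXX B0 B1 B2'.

Sextets: Q=16, t=45, P=15, O=14
24-bit: (16<<18) | (45<<12) | (15<<6) | 14
      = 0x400000 | 0x02D000 | 0x0003C0 | 0x00000E
      = 0x42D3CE
Bytes: (v>>16)&0xFF=42, (v>>8)&0xFF=D3, v&0xFF=CE

Answer: 0x42D3CE 42 D3 CE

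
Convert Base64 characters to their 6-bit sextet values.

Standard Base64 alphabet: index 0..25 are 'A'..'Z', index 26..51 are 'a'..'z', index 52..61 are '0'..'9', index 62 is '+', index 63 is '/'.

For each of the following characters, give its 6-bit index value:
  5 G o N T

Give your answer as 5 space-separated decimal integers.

'5': 0..9 range, 52 + ord('5') − ord('0') = 57
'G': A..Z range, ord('G') − ord('A') = 6
'o': a..z range, 26 + ord('o') − ord('a') = 40
'N': A..Z range, ord('N') − ord('A') = 13
'T': A..Z range, ord('T') − ord('A') = 19

Answer: 57 6 40 13 19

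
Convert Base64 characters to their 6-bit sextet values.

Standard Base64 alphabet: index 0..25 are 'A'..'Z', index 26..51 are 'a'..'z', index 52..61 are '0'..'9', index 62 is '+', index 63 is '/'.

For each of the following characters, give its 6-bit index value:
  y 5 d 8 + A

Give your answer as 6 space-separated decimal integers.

Answer: 50 57 29 60 62 0

Derivation:
'y': a..z range, 26 + ord('y') − ord('a') = 50
'5': 0..9 range, 52 + ord('5') − ord('0') = 57
'd': a..z range, 26 + ord('d') − ord('a') = 29
'8': 0..9 range, 52 + ord('8') − ord('0') = 60
'+': index 62
'A': A..Z range, ord('A') − ord('A') = 0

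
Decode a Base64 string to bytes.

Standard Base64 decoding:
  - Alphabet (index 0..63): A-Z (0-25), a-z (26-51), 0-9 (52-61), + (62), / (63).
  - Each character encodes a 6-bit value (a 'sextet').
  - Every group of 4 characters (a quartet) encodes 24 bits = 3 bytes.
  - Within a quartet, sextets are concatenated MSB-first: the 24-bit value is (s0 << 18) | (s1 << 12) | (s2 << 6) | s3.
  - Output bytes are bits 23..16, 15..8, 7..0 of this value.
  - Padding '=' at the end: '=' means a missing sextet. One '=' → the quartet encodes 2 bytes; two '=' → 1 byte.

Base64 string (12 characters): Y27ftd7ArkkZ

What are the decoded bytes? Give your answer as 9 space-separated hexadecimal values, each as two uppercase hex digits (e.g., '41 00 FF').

After char 0 ('Y'=24): chars_in_quartet=1 acc=0x18 bytes_emitted=0
After char 1 ('2'=54): chars_in_quartet=2 acc=0x636 bytes_emitted=0
After char 2 ('7'=59): chars_in_quartet=3 acc=0x18DBB bytes_emitted=0
After char 3 ('f'=31): chars_in_quartet=4 acc=0x636EDF -> emit 63 6E DF, reset; bytes_emitted=3
After char 4 ('t'=45): chars_in_quartet=1 acc=0x2D bytes_emitted=3
After char 5 ('d'=29): chars_in_quartet=2 acc=0xB5D bytes_emitted=3
After char 6 ('7'=59): chars_in_quartet=3 acc=0x2D77B bytes_emitted=3
After char 7 ('A'=0): chars_in_quartet=4 acc=0xB5DEC0 -> emit B5 DE C0, reset; bytes_emitted=6
After char 8 ('r'=43): chars_in_quartet=1 acc=0x2B bytes_emitted=6
After char 9 ('k'=36): chars_in_quartet=2 acc=0xAE4 bytes_emitted=6
After char 10 ('k'=36): chars_in_quartet=3 acc=0x2B924 bytes_emitted=6
After char 11 ('Z'=25): chars_in_quartet=4 acc=0xAE4919 -> emit AE 49 19, reset; bytes_emitted=9

Answer: 63 6E DF B5 DE C0 AE 49 19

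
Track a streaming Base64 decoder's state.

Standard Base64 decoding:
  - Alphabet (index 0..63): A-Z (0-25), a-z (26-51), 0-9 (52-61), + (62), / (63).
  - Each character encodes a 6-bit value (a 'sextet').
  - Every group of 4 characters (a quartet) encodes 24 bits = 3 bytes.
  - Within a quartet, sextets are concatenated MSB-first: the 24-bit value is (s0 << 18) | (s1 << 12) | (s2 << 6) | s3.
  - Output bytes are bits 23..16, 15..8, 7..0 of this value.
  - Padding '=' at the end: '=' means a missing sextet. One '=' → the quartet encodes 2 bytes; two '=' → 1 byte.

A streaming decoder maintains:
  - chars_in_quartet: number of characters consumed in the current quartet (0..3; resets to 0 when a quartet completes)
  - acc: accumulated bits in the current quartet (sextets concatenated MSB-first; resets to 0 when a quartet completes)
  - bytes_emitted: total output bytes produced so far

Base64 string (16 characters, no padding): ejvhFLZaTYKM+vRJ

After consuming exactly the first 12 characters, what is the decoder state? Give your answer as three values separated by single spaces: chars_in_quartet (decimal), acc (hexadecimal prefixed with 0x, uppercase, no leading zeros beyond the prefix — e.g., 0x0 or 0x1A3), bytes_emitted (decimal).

After char 0 ('e'=30): chars_in_quartet=1 acc=0x1E bytes_emitted=0
After char 1 ('j'=35): chars_in_quartet=2 acc=0x7A3 bytes_emitted=0
After char 2 ('v'=47): chars_in_quartet=3 acc=0x1E8EF bytes_emitted=0
After char 3 ('h'=33): chars_in_quartet=4 acc=0x7A3BE1 -> emit 7A 3B E1, reset; bytes_emitted=3
After char 4 ('F'=5): chars_in_quartet=1 acc=0x5 bytes_emitted=3
After char 5 ('L'=11): chars_in_quartet=2 acc=0x14B bytes_emitted=3
After char 6 ('Z'=25): chars_in_quartet=3 acc=0x52D9 bytes_emitted=3
After char 7 ('a'=26): chars_in_quartet=4 acc=0x14B65A -> emit 14 B6 5A, reset; bytes_emitted=6
After char 8 ('T'=19): chars_in_quartet=1 acc=0x13 bytes_emitted=6
After char 9 ('Y'=24): chars_in_quartet=2 acc=0x4D8 bytes_emitted=6
After char 10 ('K'=10): chars_in_quartet=3 acc=0x1360A bytes_emitted=6
After char 11 ('M'=12): chars_in_quartet=4 acc=0x4D828C -> emit 4D 82 8C, reset; bytes_emitted=9

Answer: 0 0x0 9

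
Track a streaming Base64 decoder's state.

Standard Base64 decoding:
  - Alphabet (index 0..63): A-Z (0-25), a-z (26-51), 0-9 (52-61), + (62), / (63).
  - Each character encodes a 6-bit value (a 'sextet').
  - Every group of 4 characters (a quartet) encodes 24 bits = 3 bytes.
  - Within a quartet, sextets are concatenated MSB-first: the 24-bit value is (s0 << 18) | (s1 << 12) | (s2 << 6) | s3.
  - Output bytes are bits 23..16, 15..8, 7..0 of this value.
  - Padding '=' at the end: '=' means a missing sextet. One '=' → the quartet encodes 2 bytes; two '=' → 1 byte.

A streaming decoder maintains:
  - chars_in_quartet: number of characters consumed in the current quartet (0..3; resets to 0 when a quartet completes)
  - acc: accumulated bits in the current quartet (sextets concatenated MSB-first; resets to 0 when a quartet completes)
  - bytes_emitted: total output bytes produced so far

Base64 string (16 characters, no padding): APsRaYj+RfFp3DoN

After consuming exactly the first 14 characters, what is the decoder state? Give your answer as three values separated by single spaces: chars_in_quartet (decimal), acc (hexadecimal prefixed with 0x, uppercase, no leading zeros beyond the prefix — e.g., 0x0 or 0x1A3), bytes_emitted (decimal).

Answer: 2 0xDC3 9

Derivation:
After char 0 ('A'=0): chars_in_quartet=1 acc=0x0 bytes_emitted=0
After char 1 ('P'=15): chars_in_quartet=2 acc=0xF bytes_emitted=0
After char 2 ('s'=44): chars_in_quartet=3 acc=0x3EC bytes_emitted=0
After char 3 ('R'=17): chars_in_quartet=4 acc=0xFB11 -> emit 00 FB 11, reset; bytes_emitted=3
After char 4 ('a'=26): chars_in_quartet=1 acc=0x1A bytes_emitted=3
After char 5 ('Y'=24): chars_in_quartet=2 acc=0x698 bytes_emitted=3
After char 6 ('j'=35): chars_in_quartet=3 acc=0x1A623 bytes_emitted=3
After char 7 ('+'=62): chars_in_quartet=4 acc=0x6988FE -> emit 69 88 FE, reset; bytes_emitted=6
After char 8 ('R'=17): chars_in_quartet=1 acc=0x11 bytes_emitted=6
After char 9 ('f'=31): chars_in_quartet=2 acc=0x45F bytes_emitted=6
After char 10 ('F'=5): chars_in_quartet=3 acc=0x117C5 bytes_emitted=6
After char 11 ('p'=41): chars_in_quartet=4 acc=0x45F169 -> emit 45 F1 69, reset; bytes_emitted=9
After char 12 ('3'=55): chars_in_quartet=1 acc=0x37 bytes_emitted=9
After char 13 ('D'=3): chars_in_quartet=2 acc=0xDC3 bytes_emitted=9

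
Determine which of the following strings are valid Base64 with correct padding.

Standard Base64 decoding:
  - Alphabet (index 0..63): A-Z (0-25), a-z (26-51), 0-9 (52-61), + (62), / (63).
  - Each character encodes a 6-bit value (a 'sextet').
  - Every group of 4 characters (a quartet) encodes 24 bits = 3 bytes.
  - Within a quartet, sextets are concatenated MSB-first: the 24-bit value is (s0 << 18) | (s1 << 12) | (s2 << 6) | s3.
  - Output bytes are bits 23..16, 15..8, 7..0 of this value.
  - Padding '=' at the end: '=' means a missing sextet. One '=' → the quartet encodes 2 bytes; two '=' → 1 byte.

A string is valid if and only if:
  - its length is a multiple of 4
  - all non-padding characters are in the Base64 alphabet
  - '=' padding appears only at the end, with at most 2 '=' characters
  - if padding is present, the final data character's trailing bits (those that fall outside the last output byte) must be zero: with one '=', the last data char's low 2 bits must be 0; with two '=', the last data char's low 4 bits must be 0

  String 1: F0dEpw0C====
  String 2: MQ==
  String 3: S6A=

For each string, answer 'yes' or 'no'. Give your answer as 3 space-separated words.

String 1: 'F0dEpw0C====' → invalid (4 pad chars (max 2))
String 2: 'MQ==' → valid
String 3: 'S6A=' → valid

Answer: no yes yes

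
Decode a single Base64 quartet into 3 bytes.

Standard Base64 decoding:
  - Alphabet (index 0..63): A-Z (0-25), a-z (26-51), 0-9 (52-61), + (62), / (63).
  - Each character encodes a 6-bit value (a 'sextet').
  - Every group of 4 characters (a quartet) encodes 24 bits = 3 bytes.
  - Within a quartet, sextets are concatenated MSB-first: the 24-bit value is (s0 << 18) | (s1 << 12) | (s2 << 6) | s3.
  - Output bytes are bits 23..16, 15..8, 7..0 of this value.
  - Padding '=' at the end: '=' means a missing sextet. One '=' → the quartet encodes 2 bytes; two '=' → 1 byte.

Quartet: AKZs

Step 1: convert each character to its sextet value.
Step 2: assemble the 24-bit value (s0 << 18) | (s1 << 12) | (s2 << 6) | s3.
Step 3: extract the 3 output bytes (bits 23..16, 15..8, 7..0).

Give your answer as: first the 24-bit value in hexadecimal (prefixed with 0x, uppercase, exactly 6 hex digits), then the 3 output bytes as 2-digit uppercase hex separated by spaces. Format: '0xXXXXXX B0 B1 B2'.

Answer: 0x00A66C 00 A6 6C

Derivation:
Sextets: A=0, K=10, Z=25, s=44
24-bit: (0<<18) | (10<<12) | (25<<6) | 44
      = 0x000000 | 0x00A000 | 0x000640 | 0x00002C
      = 0x00A66C
Bytes: (v>>16)&0xFF=00, (v>>8)&0xFF=A6, v&0xFF=6C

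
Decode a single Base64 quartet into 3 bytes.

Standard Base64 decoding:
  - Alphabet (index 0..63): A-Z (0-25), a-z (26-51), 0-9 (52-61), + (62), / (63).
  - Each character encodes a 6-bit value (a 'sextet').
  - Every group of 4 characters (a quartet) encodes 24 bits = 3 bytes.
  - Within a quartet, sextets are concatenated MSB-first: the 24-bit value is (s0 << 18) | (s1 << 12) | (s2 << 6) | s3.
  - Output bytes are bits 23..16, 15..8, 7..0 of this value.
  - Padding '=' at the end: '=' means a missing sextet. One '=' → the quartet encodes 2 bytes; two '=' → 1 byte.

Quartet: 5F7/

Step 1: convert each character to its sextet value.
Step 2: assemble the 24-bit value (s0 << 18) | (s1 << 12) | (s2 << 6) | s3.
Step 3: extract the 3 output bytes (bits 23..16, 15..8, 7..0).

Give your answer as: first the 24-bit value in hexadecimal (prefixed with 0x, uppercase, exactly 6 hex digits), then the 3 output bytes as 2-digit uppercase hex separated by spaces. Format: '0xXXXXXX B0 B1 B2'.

Sextets: 5=57, F=5, 7=59, /=63
24-bit: (57<<18) | (5<<12) | (59<<6) | 63
      = 0xE40000 | 0x005000 | 0x000EC0 | 0x00003F
      = 0xE45EFF
Bytes: (v>>16)&0xFF=E4, (v>>8)&0xFF=5E, v&0xFF=FF

Answer: 0xE45EFF E4 5E FF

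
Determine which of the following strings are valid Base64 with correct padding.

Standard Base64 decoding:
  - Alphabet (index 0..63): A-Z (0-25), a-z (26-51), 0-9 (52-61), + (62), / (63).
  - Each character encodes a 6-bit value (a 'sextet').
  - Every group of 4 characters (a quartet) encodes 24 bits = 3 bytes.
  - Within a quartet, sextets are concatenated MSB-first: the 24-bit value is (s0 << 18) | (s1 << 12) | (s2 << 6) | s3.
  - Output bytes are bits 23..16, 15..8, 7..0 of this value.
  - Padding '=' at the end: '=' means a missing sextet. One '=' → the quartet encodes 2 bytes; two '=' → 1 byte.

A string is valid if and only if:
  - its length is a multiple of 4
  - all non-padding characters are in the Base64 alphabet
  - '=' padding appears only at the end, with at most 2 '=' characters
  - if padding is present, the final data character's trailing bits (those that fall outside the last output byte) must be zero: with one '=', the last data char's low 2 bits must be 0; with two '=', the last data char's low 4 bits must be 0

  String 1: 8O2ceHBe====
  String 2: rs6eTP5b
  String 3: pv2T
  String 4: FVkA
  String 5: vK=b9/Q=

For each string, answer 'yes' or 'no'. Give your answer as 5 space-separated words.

String 1: '8O2ceHBe====' → invalid (4 pad chars (max 2))
String 2: 'rs6eTP5b' → valid
String 3: 'pv2T' → valid
String 4: 'FVkA' → valid
String 5: 'vK=b9/Q=' → invalid (bad char(s): ['=']; '=' in middle)

Answer: no yes yes yes no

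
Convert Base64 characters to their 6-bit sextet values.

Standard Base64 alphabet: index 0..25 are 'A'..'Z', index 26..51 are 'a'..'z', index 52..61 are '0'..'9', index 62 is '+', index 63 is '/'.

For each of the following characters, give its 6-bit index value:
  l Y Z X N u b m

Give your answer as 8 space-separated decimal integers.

'l': a..z range, 26 + ord('l') − ord('a') = 37
'Y': A..Z range, ord('Y') − ord('A') = 24
'Z': A..Z range, ord('Z') − ord('A') = 25
'X': A..Z range, ord('X') − ord('A') = 23
'N': A..Z range, ord('N') − ord('A') = 13
'u': a..z range, 26 + ord('u') − ord('a') = 46
'b': a..z range, 26 + ord('b') − ord('a') = 27
'm': a..z range, 26 + ord('m') − ord('a') = 38

Answer: 37 24 25 23 13 46 27 38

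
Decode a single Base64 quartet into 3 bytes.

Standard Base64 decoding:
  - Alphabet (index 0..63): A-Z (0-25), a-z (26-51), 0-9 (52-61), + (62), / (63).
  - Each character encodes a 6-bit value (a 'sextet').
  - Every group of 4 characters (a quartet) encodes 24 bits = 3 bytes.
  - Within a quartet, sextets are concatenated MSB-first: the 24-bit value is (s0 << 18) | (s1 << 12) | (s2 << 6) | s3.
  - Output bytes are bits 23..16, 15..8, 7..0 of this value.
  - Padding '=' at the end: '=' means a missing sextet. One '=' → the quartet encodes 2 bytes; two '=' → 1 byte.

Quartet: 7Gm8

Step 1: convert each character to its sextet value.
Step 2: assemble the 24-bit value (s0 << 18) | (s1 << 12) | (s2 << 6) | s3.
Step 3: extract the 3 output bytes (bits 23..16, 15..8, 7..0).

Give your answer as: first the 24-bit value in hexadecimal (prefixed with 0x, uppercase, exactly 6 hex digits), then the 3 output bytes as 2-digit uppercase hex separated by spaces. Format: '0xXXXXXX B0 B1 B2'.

Sextets: 7=59, G=6, m=38, 8=60
24-bit: (59<<18) | (6<<12) | (38<<6) | 60
      = 0xEC0000 | 0x006000 | 0x000980 | 0x00003C
      = 0xEC69BC
Bytes: (v>>16)&0xFF=EC, (v>>8)&0xFF=69, v&0xFF=BC

Answer: 0xEC69BC EC 69 BC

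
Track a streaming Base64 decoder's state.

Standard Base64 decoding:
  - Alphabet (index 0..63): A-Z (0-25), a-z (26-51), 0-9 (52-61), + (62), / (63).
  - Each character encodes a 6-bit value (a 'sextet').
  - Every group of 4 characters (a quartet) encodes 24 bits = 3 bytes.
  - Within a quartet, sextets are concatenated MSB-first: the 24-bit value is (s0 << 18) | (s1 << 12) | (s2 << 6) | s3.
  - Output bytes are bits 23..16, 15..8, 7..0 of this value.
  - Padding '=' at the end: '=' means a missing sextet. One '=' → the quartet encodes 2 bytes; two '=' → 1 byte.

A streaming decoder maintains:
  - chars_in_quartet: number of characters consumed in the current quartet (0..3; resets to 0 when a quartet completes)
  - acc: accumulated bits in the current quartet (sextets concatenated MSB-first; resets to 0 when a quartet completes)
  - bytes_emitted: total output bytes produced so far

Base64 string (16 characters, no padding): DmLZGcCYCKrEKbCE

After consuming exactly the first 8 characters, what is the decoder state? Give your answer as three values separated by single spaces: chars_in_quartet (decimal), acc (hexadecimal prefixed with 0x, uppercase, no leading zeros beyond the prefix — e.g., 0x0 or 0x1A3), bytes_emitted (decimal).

Answer: 0 0x0 6

Derivation:
After char 0 ('D'=3): chars_in_quartet=1 acc=0x3 bytes_emitted=0
After char 1 ('m'=38): chars_in_quartet=2 acc=0xE6 bytes_emitted=0
After char 2 ('L'=11): chars_in_quartet=3 acc=0x398B bytes_emitted=0
After char 3 ('Z'=25): chars_in_quartet=4 acc=0xE62D9 -> emit 0E 62 D9, reset; bytes_emitted=3
After char 4 ('G'=6): chars_in_quartet=1 acc=0x6 bytes_emitted=3
After char 5 ('c'=28): chars_in_quartet=2 acc=0x19C bytes_emitted=3
After char 6 ('C'=2): chars_in_quartet=3 acc=0x6702 bytes_emitted=3
After char 7 ('Y'=24): chars_in_quartet=4 acc=0x19C098 -> emit 19 C0 98, reset; bytes_emitted=6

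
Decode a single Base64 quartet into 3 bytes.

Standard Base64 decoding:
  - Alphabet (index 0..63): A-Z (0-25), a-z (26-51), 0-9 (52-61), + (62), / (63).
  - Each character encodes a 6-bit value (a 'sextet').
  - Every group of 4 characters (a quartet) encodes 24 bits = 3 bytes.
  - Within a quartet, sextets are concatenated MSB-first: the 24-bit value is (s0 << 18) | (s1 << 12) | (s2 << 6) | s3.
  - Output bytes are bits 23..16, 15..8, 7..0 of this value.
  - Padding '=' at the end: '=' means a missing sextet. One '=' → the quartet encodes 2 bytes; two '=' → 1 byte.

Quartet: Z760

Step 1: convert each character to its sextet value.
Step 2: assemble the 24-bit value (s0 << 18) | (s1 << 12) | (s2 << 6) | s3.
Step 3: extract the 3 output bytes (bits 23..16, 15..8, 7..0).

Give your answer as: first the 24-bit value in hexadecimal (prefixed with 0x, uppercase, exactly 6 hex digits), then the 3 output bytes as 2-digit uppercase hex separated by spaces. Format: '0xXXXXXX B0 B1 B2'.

Sextets: Z=25, 7=59, 6=58, 0=52
24-bit: (25<<18) | (59<<12) | (58<<6) | 52
      = 0x640000 | 0x03B000 | 0x000E80 | 0x000034
      = 0x67BEB4
Bytes: (v>>16)&0xFF=67, (v>>8)&0xFF=BE, v&0xFF=B4

Answer: 0x67BEB4 67 BE B4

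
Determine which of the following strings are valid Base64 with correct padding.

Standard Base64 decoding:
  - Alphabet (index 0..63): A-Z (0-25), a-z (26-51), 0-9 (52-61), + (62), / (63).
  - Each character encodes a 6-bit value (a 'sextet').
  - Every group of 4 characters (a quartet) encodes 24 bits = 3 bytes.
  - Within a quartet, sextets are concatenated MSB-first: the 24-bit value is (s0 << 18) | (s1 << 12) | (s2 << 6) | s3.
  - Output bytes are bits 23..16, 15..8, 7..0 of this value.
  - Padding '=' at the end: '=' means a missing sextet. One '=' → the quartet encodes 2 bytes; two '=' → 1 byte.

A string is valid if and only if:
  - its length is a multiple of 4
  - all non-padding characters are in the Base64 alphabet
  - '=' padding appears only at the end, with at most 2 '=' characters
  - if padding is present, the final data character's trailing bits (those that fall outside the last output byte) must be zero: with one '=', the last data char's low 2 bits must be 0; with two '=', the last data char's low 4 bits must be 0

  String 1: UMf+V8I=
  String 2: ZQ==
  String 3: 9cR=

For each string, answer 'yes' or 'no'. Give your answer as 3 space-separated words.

Answer: yes yes no

Derivation:
String 1: 'UMf+V8I=' → valid
String 2: 'ZQ==' → valid
String 3: '9cR=' → invalid (bad trailing bits)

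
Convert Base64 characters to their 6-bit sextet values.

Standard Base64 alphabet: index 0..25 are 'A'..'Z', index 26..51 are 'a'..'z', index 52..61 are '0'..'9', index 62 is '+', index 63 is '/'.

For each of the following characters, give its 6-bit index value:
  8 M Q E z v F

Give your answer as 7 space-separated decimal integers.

'8': 0..9 range, 52 + ord('8') − ord('0') = 60
'M': A..Z range, ord('M') − ord('A') = 12
'Q': A..Z range, ord('Q') − ord('A') = 16
'E': A..Z range, ord('E') − ord('A') = 4
'z': a..z range, 26 + ord('z') − ord('a') = 51
'v': a..z range, 26 + ord('v') − ord('a') = 47
'F': A..Z range, ord('F') − ord('A') = 5

Answer: 60 12 16 4 51 47 5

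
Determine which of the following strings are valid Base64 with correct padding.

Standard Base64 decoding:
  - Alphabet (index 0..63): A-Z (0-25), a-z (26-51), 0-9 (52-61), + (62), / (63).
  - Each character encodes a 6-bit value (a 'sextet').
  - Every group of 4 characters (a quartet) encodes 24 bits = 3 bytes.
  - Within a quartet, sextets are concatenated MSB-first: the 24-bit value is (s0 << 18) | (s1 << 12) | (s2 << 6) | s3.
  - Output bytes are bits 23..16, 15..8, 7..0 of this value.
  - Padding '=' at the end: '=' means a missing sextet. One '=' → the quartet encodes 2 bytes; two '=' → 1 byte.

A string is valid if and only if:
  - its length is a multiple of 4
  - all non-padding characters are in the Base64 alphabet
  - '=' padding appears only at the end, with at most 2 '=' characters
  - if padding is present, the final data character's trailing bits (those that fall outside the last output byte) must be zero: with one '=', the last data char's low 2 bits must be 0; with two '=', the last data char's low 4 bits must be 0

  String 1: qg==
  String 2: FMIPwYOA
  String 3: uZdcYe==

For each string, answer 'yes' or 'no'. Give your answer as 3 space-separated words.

Answer: yes yes no

Derivation:
String 1: 'qg==' → valid
String 2: 'FMIPwYOA' → valid
String 3: 'uZdcYe==' → invalid (bad trailing bits)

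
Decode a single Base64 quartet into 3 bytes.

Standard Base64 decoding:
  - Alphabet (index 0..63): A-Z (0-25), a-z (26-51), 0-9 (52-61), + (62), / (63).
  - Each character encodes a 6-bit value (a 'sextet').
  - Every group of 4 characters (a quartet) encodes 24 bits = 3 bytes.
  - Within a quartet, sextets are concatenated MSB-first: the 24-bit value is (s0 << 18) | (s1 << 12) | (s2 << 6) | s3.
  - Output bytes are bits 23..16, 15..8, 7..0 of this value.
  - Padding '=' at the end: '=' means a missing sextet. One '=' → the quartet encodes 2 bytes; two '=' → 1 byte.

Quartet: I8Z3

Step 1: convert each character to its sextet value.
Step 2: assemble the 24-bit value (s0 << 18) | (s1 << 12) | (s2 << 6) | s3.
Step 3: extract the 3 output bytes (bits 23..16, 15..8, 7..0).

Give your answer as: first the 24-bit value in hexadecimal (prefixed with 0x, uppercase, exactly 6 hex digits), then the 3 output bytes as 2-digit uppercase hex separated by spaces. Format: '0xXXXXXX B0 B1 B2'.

Sextets: I=8, 8=60, Z=25, 3=55
24-bit: (8<<18) | (60<<12) | (25<<6) | 55
      = 0x200000 | 0x03C000 | 0x000640 | 0x000037
      = 0x23C677
Bytes: (v>>16)&0xFF=23, (v>>8)&0xFF=C6, v&0xFF=77

Answer: 0x23C677 23 C6 77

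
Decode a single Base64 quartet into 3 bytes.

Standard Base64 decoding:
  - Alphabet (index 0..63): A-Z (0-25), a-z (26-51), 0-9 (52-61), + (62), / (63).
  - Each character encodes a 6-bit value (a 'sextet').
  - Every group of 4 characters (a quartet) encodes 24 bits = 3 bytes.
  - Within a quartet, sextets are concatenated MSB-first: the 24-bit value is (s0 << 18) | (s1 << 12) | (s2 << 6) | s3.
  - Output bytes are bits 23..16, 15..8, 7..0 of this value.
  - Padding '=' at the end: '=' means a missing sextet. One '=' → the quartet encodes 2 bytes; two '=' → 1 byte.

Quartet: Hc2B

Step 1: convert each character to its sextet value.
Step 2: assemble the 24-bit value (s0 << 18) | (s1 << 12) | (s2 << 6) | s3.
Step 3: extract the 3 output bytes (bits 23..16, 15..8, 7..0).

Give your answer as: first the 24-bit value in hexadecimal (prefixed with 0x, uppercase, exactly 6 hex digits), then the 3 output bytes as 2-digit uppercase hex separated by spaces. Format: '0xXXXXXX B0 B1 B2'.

Sextets: H=7, c=28, 2=54, B=1
24-bit: (7<<18) | (28<<12) | (54<<6) | 1
      = 0x1C0000 | 0x01C000 | 0x000D80 | 0x000001
      = 0x1DCD81
Bytes: (v>>16)&0xFF=1D, (v>>8)&0xFF=CD, v&0xFF=81

Answer: 0x1DCD81 1D CD 81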